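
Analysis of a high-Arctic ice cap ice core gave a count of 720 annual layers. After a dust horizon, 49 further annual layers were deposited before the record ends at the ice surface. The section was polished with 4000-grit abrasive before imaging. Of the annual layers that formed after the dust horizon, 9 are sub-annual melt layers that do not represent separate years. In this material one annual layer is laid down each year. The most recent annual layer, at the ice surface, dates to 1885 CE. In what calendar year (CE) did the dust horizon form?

1845 CE

There are 49 annual layers younger than the dust horizon.
49 − 9 false = 40 true annual layers after the dust horizon.
The annual layer at the ice surface is 1885 CE, so the dust horizon dates to 1885 − 40 = 1845 CE.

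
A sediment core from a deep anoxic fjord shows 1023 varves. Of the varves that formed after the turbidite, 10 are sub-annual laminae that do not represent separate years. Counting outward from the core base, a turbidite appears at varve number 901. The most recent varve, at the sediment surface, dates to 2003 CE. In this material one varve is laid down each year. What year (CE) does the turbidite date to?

The turbidite sits at varve 901 from the core base, so 1023 − 901 = 122 varves formed after it.
Excluding 10 false varves: 122 − 10 = 112.
The varve at the sediment surface is 2003 CE, so the turbidite dates to 2003 − 112 = 1891 CE.

1891 CE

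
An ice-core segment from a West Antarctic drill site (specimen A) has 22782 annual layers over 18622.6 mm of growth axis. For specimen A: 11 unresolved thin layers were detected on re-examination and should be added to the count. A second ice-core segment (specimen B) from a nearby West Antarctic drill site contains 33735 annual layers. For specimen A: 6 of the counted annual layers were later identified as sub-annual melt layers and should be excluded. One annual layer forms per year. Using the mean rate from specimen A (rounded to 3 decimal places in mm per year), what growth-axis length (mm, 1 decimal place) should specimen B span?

27561.5 mm

Specimen A: true annual layer count = 22782 − 6 + 11 = 22787.
A: Extension rate ≈ 18622.6 / 22787 = 0.817 mm per year.
Length of B = 0.817 × 33735 = 27561.5 mm.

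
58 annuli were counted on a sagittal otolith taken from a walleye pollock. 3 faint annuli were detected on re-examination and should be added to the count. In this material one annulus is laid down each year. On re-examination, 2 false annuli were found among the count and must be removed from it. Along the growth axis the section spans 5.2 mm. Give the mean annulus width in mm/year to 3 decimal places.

0.088 mm/year

After corrections the count is 58 − 2 + 3 = 59 annuli.
Mean rate = 5.2 mm / 59 years ≈ 0.088 mm/year.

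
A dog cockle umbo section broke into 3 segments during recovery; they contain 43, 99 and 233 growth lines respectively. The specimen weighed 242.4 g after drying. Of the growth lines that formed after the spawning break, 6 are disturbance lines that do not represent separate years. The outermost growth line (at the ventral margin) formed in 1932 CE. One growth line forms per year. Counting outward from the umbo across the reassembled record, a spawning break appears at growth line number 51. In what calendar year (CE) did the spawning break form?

Total growth lines = 43 + 99 + 233 = 375.
375 − 51 = 324 growth lines lie beyond the spawning break toward the ventral margin.
Removing the 6 false growth lines leaves 324 − 6 = 318 true growth lines beyond the spawning break.
The growth line at the ventral margin is 1932 CE, so the spawning break dates to 1932 − 318 = 1614 CE.

1614 CE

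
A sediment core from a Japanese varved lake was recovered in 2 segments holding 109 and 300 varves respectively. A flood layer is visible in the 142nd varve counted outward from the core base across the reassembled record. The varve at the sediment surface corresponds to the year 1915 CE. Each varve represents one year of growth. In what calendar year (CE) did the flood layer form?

1648 CE

Total varves = 109 + 300 = 409.
The flood layer sits at varve 142 from the core base, so 409 − 142 = 267 varves formed after it.
1915 − 267 = 1648 CE.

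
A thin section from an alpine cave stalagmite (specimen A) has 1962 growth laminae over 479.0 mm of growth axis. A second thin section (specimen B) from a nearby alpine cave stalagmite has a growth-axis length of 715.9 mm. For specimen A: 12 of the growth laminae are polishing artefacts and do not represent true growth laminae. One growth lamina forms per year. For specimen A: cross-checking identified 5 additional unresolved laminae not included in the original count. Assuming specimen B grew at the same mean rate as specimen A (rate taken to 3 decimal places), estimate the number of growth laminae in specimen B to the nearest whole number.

Specimen A: after corrections the count is 1962 − 12 + 5 = 1955 growth laminae.
A: Extension rate ≈ 479.0 / 1955 = 0.245 mm/yr.
Specimen B: 715.9 mm / 0.245 mm per year = 2922.04 years ≈ 2922 growth laminae.

2922 growth laminae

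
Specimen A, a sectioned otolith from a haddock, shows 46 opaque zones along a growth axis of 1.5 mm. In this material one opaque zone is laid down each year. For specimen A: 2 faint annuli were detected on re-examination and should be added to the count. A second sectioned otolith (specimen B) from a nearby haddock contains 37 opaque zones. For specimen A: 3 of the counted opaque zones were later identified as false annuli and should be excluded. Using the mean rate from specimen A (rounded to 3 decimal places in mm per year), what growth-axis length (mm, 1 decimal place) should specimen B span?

Specimen A: after corrections the count is 46 − 3 + 2 = 45 opaque zones.
A: 1.5 mm over 45 years gives 1.5 / 45 ≈ 0.033 mm/year.
B's length ≈ 0.033 × 37 = 1.2 mm.

1.2 mm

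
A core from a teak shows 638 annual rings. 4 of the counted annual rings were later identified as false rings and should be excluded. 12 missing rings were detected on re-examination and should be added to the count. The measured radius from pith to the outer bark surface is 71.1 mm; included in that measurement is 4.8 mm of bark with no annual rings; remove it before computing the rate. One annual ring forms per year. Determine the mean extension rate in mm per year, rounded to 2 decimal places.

True annual ring count = 638 − 4 + 12 = 646.
The growth record spans 71.1 − 4.8 = 66.3 mm.
Mean rate = 66.3 mm / 646 years ≈ 0.10 mm per year.

0.10 mm per year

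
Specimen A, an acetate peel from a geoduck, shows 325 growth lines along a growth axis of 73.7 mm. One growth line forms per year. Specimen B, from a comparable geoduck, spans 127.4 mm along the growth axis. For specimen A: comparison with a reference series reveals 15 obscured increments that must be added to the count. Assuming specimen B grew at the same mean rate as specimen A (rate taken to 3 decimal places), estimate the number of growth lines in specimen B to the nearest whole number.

587 growth lines

Specimen A: after corrections the count is 325 + 15 = 340 growth lines.
A: Mean rate = 73.7 mm / 340 years ≈ 0.217 mm/yr.
B spans 127.4 / 0.217 = 587.10 years ≈ 587 growth lines.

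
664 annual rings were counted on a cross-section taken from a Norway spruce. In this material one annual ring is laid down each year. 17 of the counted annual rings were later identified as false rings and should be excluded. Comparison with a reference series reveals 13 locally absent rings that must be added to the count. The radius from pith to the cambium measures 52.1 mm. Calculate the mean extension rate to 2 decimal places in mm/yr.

Correcting the raw count gives 664 − 17 + 13 = 660 true annual rings.
Extension rate ≈ 52.1 / 660 = 0.08 mm/yr.

0.08 mm/yr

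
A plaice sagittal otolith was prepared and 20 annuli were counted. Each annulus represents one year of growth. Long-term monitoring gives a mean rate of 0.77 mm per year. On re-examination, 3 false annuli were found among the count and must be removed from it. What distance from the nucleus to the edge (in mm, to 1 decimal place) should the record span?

After corrections the count is 20 − 3 = 17 annuli.
Length ≈ 0.77 × 17 = 13.1 mm.

13.1 mm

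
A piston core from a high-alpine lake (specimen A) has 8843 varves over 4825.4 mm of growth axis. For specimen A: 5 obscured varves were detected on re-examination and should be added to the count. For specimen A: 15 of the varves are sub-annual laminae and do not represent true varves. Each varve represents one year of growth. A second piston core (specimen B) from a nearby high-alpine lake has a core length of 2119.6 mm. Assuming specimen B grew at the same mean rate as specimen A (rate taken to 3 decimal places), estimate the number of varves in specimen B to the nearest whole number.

Specimen A: adjusted count: 8843 − 15 + 5 = 8833 varves.
A: 4825.4 mm over 8833 years gives 4825.4 / 8833 ≈ 0.546 mm/yr.
For B, 2119.6 / 0.546 = 3882.05 years ≈ 3882 varves.

3882 varves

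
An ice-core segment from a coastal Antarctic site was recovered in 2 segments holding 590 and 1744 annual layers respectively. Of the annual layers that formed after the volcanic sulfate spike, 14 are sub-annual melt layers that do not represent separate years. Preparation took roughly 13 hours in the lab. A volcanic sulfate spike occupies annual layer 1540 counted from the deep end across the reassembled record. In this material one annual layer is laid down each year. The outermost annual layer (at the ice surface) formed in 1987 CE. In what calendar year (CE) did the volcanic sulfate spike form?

Total annual layers = 590 + 1744 = 2334.
Between annual layer 1540 and the ice surface there are 2334 − 1540 = 794 annual layers.
Excluding 14 false annual layers: 794 − 14 = 780.
Counting back 780 years from 1987 CE places the volcanic sulfate spike in 1987 − 780 = 1207 CE.

1207 CE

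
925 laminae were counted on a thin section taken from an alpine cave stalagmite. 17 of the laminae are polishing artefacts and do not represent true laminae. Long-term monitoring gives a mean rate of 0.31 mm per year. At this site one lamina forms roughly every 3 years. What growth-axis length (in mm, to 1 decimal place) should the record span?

Correcting the raw count gives 925 − 17 = 908 true laminae.
908 laminae at 3 years each span 908 × 3 = 2724 years.
Length ≈ 0.31 × 2724 = 844.4 mm.

844.4 mm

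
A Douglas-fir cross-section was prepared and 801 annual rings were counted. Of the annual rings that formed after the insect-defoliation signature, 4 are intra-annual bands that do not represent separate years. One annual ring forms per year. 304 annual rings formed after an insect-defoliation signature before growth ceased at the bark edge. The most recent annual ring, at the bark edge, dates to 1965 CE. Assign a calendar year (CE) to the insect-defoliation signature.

1665 CE

304 annual rings post-date the insect-defoliation signature.
304 − 4 false = 300 true annual rings after the insect-defoliation signature.
The annual ring at the bark edge is 1965 CE, so the insect-defoliation signature dates to 1965 − 300 = 1665 CE.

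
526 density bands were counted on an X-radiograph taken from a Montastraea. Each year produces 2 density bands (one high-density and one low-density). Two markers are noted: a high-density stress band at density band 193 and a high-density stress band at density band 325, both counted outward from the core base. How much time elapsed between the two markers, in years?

66 years

The two markers are separated by 325 − 193 = 132 density bands.
132 density bands at 2 per year is 132 / 2 = 66 years.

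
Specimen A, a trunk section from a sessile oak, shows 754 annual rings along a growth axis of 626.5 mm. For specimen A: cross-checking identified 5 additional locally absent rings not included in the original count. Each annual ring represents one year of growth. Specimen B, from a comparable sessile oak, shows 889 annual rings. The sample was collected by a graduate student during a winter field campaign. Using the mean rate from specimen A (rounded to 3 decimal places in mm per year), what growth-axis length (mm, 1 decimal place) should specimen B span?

Specimen A: correcting the raw count gives 754 + 5 = 759 true annual rings.
A: Mean rate = 626.5 mm / 759 years ≈ 0.825 mm/yr.
For B, 0.825 mm/year × 889 years = 733.4 mm.

733.4 mm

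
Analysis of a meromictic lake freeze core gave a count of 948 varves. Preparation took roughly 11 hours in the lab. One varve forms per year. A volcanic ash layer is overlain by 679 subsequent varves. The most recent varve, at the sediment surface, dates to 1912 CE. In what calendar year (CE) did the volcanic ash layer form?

There are 679 varves younger than the volcanic ash layer.
1912 − 679 = 1233 CE.

1233 CE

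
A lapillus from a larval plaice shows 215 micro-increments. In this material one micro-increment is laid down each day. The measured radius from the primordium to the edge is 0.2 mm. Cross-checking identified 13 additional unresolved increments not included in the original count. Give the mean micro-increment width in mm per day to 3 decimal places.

True micro-increment count = 215 + 13 = 228.
0.2 mm over 228 days gives 0.2 / 228 ≈ 0.001 mm per day.

0.001 mm per day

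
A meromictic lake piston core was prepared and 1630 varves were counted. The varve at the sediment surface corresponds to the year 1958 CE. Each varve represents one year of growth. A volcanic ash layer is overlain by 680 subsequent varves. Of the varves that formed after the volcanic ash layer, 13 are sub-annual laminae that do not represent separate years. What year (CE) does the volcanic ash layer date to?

680 varves post-date the volcanic ash layer.
680 − 13 false = 667 true varves after the volcanic ash layer.
Counting back 667 years from 1958 CE places the volcanic ash layer in 1958 − 667 = 1291 CE.

1291 CE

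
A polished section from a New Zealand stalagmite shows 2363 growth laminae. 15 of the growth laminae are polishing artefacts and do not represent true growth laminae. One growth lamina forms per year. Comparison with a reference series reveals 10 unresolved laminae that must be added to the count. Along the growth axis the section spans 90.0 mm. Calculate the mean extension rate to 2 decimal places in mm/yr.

0.04 mm/yr

Correcting the raw count gives 2363 − 15 + 10 = 2358 true growth laminae.
Extension rate ≈ 90.0 / 2358 = 0.04 mm/yr.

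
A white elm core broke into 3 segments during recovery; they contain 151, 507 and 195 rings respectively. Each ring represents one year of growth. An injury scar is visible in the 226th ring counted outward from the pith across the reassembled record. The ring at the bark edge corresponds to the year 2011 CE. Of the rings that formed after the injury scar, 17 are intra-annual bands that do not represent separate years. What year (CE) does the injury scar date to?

1401 CE

Total rings = 151 + 507 + 195 = 853.
853 − 226 = 627 rings lie beyond the injury scar toward the bark edge.
627 − 17 false = 610 true rings after the injury scar.
2011 − 610 = 1401 CE.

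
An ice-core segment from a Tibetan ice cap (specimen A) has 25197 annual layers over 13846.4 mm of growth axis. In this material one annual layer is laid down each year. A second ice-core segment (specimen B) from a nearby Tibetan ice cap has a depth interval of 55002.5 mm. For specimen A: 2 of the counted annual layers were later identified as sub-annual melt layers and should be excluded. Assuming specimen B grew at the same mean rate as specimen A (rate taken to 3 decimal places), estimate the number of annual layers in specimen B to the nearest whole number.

100005 annual layers

Specimen A: adjusted count: 25197 − 2 = 25195 annual layers.
A: Mean rate = 13846.4 mm / 25195 years ≈ 0.550 mm per year.
B spans 55002.5 / 0.550 = 100004.55 years ≈ 100005 annual layers.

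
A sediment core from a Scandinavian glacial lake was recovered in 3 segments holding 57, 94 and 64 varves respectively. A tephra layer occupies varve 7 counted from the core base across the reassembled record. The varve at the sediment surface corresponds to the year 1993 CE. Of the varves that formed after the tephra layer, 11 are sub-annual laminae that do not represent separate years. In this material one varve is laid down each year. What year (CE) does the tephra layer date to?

1796 CE

Total varves = 57 + 94 + 64 = 215.
215 − 7 = 208 varves lie beyond the tephra layer toward the sediment surface.
Removing the 11 false varves leaves 208 − 11 = 197 true varves beyond the tephra layer.
1993 − 197 = 1796 CE.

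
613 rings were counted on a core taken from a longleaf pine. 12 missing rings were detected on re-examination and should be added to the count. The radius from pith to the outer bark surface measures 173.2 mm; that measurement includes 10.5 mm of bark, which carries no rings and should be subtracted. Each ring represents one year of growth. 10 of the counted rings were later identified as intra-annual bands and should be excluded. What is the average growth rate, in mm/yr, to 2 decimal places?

0.26 mm/yr

Correcting the raw count gives 613 − 10 + 12 = 615 true rings.
Removing the 10.5 mm offcut leaves 173.2 − 10.5 = 162.7 mm.
162.7 mm over 615 years gives 162.7 / 615 ≈ 0.26 mm/yr.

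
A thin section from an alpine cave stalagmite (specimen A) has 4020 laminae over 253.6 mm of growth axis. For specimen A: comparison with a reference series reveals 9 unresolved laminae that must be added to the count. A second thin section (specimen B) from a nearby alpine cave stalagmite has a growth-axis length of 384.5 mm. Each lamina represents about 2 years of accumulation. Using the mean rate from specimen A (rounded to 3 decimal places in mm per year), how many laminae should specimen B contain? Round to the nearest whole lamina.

Specimen A: correcting the raw count gives 4020 + 9 = 4029 true laminae.
Specimen A: multiplying by 2 years per lamina: 4029 × 2 = 8058 years.
A: Extension rate ≈ 253.6 / 8058 = 0.031 mm per year.
B spans 384.5 / 0.031 = 12403.23 years; at 2 years per lamina that is 12403.23 / 2 ≈ 6202 laminae.

6202 laminae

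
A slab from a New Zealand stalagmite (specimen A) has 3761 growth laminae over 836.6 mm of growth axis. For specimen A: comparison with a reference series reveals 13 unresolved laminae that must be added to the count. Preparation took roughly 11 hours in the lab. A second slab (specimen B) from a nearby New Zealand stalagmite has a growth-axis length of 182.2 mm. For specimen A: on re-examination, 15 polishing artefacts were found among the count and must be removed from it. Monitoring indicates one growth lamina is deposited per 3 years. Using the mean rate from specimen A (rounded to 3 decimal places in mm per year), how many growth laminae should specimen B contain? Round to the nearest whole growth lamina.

821 growth laminae

Specimen A: true growth lamina count = 3761 − 15 + 13 = 3759.
Specimen A: 3759 growth laminae at 3 years each span 3759 × 3 = 11277 years.
A: Extension rate ≈ 836.6 / 11277 = 0.074 mm/yr.
B spans 182.2 / 0.074 = 2462.16 years; at 3 years per growth lamina that is 2462.16 / 3 ≈ 821 growth laminae.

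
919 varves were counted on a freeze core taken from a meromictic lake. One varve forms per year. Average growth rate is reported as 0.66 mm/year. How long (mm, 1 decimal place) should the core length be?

606.5 mm

919 years of growth are recorded.
Length ≈ 0.66 × 919 = 606.5 mm.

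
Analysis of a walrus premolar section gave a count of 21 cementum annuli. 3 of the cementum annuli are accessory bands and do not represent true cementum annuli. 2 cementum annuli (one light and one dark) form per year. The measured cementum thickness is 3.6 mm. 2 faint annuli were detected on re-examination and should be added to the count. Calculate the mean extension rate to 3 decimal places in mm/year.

0.360 mm/year

Correcting the raw count gives 21 − 3 + 2 = 20 true cementum annuli.
20 cementum annuli at 2 per year is 20 / 2 = 10 years.
3.6 mm over 10 years gives 3.6 / 10 ≈ 0.360 mm/year.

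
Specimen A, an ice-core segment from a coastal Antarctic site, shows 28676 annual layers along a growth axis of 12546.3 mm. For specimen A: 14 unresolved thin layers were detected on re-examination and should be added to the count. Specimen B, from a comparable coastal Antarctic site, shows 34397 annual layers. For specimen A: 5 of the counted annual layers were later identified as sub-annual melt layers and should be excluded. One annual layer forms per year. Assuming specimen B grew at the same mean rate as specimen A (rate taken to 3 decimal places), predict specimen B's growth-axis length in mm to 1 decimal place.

15031.5 mm

Specimen A: after corrections the count is 28676 − 5 + 14 = 28685 annual layers.
A: Mean rate = 12546.3 mm / 28685 years ≈ 0.437 mm per year.
Length of B = 0.437 × 34397 = 15031.5 mm.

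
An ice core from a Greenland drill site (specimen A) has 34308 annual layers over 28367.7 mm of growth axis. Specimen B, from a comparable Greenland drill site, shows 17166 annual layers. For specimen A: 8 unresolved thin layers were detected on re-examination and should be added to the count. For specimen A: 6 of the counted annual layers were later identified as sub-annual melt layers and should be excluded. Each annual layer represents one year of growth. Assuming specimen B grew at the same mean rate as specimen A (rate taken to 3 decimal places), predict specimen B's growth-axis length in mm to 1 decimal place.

Specimen A: correcting the raw count gives 34308 − 6 + 8 = 34310 true annual layers.
A: 28367.7 mm over 34310 years gives 28367.7 / 34310 ≈ 0.827 mm per year.
B's length ≈ 0.827 × 17166 = 14196.3 mm.

14196.3 mm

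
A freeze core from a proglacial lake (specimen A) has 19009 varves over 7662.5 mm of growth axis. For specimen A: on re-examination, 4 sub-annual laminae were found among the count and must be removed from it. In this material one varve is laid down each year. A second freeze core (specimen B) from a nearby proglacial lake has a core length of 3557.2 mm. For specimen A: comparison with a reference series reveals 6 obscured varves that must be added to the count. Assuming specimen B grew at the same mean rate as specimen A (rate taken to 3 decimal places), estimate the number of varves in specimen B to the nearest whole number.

Specimen A: after corrections the count is 19009 − 4 + 6 = 19011 varves.
A: Extension rate ≈ 7662.5 / 19011 = 0.403 mm/yr.
For B, 3557.2 / 0.403 = 8826.80 years ≈ 8827 varves.

8827 varves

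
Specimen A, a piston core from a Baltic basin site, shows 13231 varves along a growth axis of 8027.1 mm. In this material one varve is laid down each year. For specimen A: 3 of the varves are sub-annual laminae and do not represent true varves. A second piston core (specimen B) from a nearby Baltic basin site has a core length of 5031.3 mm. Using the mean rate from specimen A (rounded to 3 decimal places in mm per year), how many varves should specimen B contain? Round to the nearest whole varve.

8289 varves

Specimen A: adjusted count: 13231 − 3 = 13228 varves.
A: 8027.1 mm over 13228 years gives 8027.1 / 13228 ≈ 0.607 mm/year.
Specimen B: 5031.3 mm / 0.607 mm per year = 8288.80 years ≈ 8289 varves.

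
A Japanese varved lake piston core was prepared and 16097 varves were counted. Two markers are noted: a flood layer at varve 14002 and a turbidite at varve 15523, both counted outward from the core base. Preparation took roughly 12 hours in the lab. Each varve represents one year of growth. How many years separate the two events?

The two markers are separated by 15523 − 14002 = 1521 varves.
One varve per year makes the interval 1521 years.

1521 years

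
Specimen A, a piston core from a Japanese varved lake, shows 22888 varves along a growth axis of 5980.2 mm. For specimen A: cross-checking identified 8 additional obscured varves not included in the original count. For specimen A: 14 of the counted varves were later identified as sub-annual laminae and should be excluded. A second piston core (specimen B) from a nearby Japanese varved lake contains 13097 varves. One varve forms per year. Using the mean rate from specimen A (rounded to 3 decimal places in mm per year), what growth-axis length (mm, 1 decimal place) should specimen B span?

3418.3 mm

Specimen A: true varve count = 22888 − 14 + 8 = 22882.
A: 5980.2 mm over 22882 years gives 5980.2 / 22882 ≈ 0.261 mm per year.
Length of B = 0.261 × 13097 = 3418.3 mm.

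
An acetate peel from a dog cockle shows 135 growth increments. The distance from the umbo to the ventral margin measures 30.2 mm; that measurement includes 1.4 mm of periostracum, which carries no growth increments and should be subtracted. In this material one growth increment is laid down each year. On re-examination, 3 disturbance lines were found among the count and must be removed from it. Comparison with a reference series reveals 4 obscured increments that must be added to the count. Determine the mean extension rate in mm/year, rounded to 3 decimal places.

0.212 mm/year

True growth increment count = 135 − 3 + 4 = 136.
Removing the 1.4 mm offcut leaves 30.2 − 1.4 = 28.8 mm.
28.8 mm over 136 years gives 28.8 / 136 ≈ 0.212 mm/year.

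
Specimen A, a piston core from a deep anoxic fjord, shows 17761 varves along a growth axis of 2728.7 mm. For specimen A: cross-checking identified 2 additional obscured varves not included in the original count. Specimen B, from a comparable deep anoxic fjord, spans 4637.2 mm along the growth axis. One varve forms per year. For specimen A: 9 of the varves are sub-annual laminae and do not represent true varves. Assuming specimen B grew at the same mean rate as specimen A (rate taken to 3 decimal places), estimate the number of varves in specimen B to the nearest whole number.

30112 varves

Specimen A: true varve count = 17761 − 9 + 2 = 17754.
A: 2728.7 mm over 17754 years gives 2728.7 / 17754 ≈ 0.154 mm/yr.
For B, 4637.2 / 0.154 = 30111.69 years ≈ 30112 varves.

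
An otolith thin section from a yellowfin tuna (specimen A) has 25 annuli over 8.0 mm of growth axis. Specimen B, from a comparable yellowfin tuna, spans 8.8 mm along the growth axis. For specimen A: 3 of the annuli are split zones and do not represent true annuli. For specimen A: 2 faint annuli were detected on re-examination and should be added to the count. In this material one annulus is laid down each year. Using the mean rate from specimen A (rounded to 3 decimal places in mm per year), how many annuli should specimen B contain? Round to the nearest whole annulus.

Specimen A: adjusted count: 25 − 3 + 2 = 24 annuli.
A: 8.0 mm over 24 years gives 8.0 / 24 ≈ 0.333 mm/yr.
B spans 8.8 / 0.333 = 26.43 years ≈ 26 annuli.

26 annuli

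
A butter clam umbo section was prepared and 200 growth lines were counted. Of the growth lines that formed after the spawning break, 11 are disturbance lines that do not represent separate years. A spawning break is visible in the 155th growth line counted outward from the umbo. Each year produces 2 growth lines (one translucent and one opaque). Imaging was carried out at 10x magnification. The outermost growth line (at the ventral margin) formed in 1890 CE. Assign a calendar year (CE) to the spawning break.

1873 CE

Between growth line 155 and the ventral margin there are 200 − 155 = 45 growth lines.
Removing the 11 false growth lines leaves 45 − 11 = 34 true growth lines beyond the spawning break.
With 2 growth lines per year, 34 / 2 = 17 years.
1890 − 17 = 1873 CE.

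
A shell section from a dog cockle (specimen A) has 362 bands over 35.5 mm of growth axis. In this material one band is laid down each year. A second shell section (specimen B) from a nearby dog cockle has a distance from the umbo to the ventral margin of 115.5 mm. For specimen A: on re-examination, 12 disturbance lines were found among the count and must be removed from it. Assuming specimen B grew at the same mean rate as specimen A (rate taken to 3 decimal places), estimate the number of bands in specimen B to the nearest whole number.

Specimen A: correcting the raw count gives 362 − 12 = 350 true bands.
A: Mean rate = 35.5 mm / 350 years ≈ 0.101 mm per year.
B spans 115.5 / 0.101 = 1143.56 years ≈ 1144 bands.

1144 bands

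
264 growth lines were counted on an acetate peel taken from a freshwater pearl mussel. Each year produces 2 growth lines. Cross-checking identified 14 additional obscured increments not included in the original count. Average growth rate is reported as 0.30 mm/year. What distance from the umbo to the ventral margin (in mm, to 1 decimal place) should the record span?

True growth line count = 264 + 14 = 278.
278 growth lines at 2 per year is 278 / 2 = 139 years.
Length ≈ 0.30 × 139 = 41.7 mm.

41.7 mm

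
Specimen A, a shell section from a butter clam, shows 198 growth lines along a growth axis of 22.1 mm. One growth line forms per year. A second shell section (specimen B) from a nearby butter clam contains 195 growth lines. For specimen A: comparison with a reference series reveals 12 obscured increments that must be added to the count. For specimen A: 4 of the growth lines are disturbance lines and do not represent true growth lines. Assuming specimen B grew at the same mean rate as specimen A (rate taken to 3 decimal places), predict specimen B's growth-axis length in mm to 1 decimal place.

Specimen A: after corrections the count is 198 − 4 + 12 = 206 growth lines.
A: 22.1 mm over 206 years gives 22.1 / 206 ≈ 0.107 mm/year.
For B, 0.107 mm/year × 195 years = 20.9 mm.

20.9 mm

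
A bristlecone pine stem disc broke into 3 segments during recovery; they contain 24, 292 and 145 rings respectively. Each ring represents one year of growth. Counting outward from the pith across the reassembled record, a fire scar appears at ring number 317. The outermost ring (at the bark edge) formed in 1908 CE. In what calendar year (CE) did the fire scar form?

1764 CE

Total rings = 24 + 292 + 145 = 461.
Between ring 317 and the bark edge there are 461 − 317 = 144 rings.
1908 − 144 = 1764 CE.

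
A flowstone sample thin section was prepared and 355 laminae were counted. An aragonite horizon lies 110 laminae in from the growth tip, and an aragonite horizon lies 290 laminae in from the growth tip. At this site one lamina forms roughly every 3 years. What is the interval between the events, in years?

The two markers are separated by 290 − 110 = 180 laminae.
Multiplying by 3 years per lamina: 180 × 3 = 540 years.

540 yr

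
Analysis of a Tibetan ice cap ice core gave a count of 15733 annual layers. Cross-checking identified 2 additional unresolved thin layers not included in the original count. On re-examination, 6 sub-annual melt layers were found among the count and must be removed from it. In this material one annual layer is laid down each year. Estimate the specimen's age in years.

15729 yr

After corrections the count is 15733 − 6 + 2 = 15729 annual layers.
With a one-to-one annual layer periodicity this is 15729 years.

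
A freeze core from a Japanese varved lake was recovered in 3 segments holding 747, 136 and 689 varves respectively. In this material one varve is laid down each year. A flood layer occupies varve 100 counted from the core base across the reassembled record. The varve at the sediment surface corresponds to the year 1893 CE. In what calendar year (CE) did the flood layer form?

421 CE

Total varves = 747 + 136 + 689 = 1572.
The flood layer sits at varve 100 from the core base, so 1572 − 100 = 1472 varves formed after it.
1893 − 1472 = 421 CE.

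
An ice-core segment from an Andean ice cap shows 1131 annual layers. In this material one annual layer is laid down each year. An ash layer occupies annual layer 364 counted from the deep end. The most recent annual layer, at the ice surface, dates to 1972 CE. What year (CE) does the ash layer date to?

1205 CE

Between annual layer 364 and the ice surface there are 1131 − 364 = 767 annual layers.
Counting back 767 years from 1972 CE places the ash layer in 1972 − 767 = 1205 CE.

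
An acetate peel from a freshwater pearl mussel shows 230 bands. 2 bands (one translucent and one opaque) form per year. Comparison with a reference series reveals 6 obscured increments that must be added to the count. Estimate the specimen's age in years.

Adjusted count: 230 + 6 = 236 bands.
236 bands at 2 per year is 236 / 2 = 118 years.

118 years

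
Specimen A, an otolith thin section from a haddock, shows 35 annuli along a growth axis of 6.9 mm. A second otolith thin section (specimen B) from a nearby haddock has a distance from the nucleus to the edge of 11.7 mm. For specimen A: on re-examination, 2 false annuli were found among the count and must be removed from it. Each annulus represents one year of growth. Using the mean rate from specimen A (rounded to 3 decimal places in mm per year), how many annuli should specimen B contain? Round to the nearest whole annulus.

Specimen A: after corrections the count is 35 − 2 = 33 annuli.
A: Extension rate ≈ 6.9 / 33 = 0.209 mm/year.
Specimen B: 11.7 mm / 0.209 mm per year = 55.98 years ≈ 56 annuli.

56 annuli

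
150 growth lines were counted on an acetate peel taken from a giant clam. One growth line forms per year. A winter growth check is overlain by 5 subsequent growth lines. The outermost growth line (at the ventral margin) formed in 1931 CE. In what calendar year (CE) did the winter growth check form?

1926 CE

There are 5 growth lines younger than the winter growth check.
Counting back 5 years from 1931 CE places the winter growth check in 1931 − 5 = 1926 CE.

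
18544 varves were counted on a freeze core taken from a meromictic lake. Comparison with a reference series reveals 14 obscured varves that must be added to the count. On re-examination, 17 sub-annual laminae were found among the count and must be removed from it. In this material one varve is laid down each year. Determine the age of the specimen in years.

18541 years

Adjusted count: 18544 − 17 + 14 = 18541 varves.
At one varve per year, that is 18541 years.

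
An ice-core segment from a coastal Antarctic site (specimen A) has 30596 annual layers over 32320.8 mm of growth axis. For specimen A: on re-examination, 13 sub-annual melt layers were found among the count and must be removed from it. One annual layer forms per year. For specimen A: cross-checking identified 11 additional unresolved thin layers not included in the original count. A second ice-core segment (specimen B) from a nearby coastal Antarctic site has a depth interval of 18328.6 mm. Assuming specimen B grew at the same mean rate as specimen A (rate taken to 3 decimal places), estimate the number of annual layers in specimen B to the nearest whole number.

Specimen A: correcting the raw count gives 30596 − 13 + 11 = 30594 true annual layers.
A: Extension rate ≈ 32320.8 / 30594 = 1.056 mm per year.
For B, 18328.6 / 1.056 = 17356.63 years ≈ 17357 annual layers.

17357 annual layers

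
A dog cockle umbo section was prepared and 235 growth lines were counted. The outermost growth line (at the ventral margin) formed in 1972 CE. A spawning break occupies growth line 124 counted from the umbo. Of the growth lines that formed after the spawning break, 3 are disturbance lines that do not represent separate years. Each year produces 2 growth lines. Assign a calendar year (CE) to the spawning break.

235 − 124 = 111 growth lines lie beyond the spawning break toward the ventral margin.
Excluding 3 false growth lines: 111 − 3 = 108.
108 growth lines at 2 per year is 108 / 2 = 54 years.
1972 − 54 = 1918 CE.

1918 CE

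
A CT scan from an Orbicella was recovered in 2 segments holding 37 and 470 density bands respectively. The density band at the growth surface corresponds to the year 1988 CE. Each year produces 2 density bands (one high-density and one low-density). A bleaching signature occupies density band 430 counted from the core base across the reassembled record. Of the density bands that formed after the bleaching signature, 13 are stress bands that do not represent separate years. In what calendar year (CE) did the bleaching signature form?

Total density bands = 37 + 470 = 507.
The bleaching signature sits at density band 430 from the core base, so 507 − 430 = 77 density bands formed after it.
Excluding 13 false density bands: 77 − 13 = 64.
With 2 density bands per year, 64 / 2 = 32 years.
Counting back 32 years from 1988 CE places the bleaching signature in 1988 − 32 = 1956 CE.

1956 CE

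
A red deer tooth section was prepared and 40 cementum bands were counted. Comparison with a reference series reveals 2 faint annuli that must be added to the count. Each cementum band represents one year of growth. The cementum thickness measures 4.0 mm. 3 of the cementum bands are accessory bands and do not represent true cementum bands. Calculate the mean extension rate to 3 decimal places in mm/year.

0.103 mm/year

True cementum band count = 40 − 3 + 2 = 39.
4.0 mm over 39 years gives 4.0 / 39 ≈ 0.103 mm/year.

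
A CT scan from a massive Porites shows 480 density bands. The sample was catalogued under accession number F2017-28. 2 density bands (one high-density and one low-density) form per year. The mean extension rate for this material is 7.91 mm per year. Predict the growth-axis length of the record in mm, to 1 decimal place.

1898.4 mm

With 2 density bands per year, 480 / 2 = 240 years.
240 years at 7.91 mm/year gives 7.91 × 240 = 1898.4 mm.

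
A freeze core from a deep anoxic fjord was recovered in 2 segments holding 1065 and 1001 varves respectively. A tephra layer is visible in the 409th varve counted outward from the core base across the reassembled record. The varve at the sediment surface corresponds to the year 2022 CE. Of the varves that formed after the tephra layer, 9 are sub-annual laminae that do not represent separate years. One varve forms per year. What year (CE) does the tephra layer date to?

374 CE

Total varves = 1065 + 1001 = 2066.
2066 − 409 = 1657 varves lie beyond the tephra layer toward the sediment surface.
Removing the 9 false varves leaves 1657 − 9 = 1648 true varves beyond the tephra layer.
Counting back 1648 years from 2022 CE places the tephra layer in 2022 − 1648 = 374 CE.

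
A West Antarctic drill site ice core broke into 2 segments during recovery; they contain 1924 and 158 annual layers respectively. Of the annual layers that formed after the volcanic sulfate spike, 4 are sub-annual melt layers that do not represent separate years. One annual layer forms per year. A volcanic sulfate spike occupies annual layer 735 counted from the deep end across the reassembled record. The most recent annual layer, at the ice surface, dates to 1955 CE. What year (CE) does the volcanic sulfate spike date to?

Total annual layers = 1924 + 158 = 2082.
2082 − 735 = 1347 annual layers lie beyond the volcanic sulfate spike toward the ice surface.
1347 − 4 false = 1343 true annual layers after the volcanic sulfate spike.
The annual layer at the ice surface is 1955 CE, so the volcanic sulfate spike dates to 1955 − 1343 = 612 CE.

612 CE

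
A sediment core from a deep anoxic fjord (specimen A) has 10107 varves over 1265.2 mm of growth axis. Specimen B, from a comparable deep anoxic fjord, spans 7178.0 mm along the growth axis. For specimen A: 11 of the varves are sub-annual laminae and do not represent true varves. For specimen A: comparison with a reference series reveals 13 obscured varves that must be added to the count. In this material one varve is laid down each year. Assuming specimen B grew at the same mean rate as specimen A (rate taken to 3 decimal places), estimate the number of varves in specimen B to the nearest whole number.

57424 varves

Specimen A: true varve count = 10107 − 11 + 13 = 10109.
A: 1265.2 mm over 10109 years gives 1265.2 / 10109 ≈ 0.125 mm/yr.
Specimen B: 7178.0 mm / 0.125 mm per year = 57424.00 years ≈ 57424 varves.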